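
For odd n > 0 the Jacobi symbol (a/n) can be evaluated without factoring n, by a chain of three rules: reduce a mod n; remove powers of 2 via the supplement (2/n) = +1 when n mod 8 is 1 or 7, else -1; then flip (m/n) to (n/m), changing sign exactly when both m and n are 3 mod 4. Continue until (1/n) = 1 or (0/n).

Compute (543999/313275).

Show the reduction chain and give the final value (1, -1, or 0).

0

(543999/313275) = (230724/313275)   [reduce mod 313275]
230724 = 2^2·57681; (2/313275) = -1 since 313275 mod 8 = 3, so (230724/313275) = (-1)^2·(57681/313275); sign now +1
reciprocity: (57681/313275) = +1·(313275/57681) since 57681 mod 4 = 1, 313275 mod 4 = 3; sign now +1
(313275/57681) = (24870/57681)   [reduce mod 57681]
24870 = 2^1·12435; (2/57681) = +1 since 57681 mod 8 = 1, so (24870/57681) = (+1)^1·(12435/57681); sign now +1
reciprocity: (12435/57681) = +1·(57681/12435) since 12435 mod 4 = 3, 57681 mod 4 = 1; sign now +1
(57681/12435) = (7941/12435)   [reduce mod 12435]
reciprocity: (7941/12435) = +1·(12435/7941) since 7941 mod 4 = 1, 12435 mod 4 = 3; sign now +1
(12435/7941) = (4494/7941)   [reduce mod 7941]
4494 = 2^1·2247; (2/7941) = -1 since 7941 mod 8 = 5, so (4494/7941) = (-1)^1·(2247/7941); sign now -1
reciprocity: (2247/7941) = +1·(7941/2247) since 2247 mod 4 = 3, 7941 mod 4 = 1; sign now -1
(7941/2247) = (1200/2247)   [reduce mod 2247]
1200 = 2^4·75; (2/2247) = +1 since 2247 mod 8 = 7, so (1200/2247) = (+1)^4·(75/2247); sign now -1
reciprocity: (75/2247) = -1·(2247/75) since 75 mod 4 = 3, 2247 mod 4 = 3; sign now +1
(2247/75) = (72/75)   [reduce mod 75]
72 = 2^3·9; (2/75) = -1 since 75 mod 8 = 3, so (72/75) = (-1)^3·(9/75); sign now -1
reciprocity: (9/75) = +1·(75/9) since 9 mod 4 = 1, 75 mod 4 = 3; sign now -1
(75/9) = (3/9)   [reduce mod 9]
reciprocity: (3/9) = +1·(9/3) since 3 mod 4 = 3, 9 mod 4 = 1; sign now -1
(9/3) = (0/3)   [reduce mod 3]
(0/3) = 0   [gcd(a, n) > 1]; final value = 0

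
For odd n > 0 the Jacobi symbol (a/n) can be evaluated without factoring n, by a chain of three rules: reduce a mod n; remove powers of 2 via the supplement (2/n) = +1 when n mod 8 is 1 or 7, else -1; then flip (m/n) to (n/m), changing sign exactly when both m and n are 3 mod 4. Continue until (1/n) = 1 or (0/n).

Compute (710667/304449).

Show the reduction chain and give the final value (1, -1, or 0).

0

(710667/304449) = (101769/304449)   [reduce mod 304449]
reciprocity: (101769/304449) = +1·(304449/101769) since 101769 mod 4 = 1, 304449 mod 4 = 1; sign now +1
(304449/101769) = (100911/101769)   [reduce mod 101769]
reciprocity: (100911/101769) = +1·(101769/100911) since 100911 mod 4 = 3, 101769 mod 4 = 1; sign now +1
(101769/100911) = (858/100911)   [reduce mod 100911]
858 = 2^1·429; (2/100911) = +1 since 100911 mod 8 = 7, so (858/100911) = (+1)^1·(429/100911); sign now +1
reciprocity: (429/100911) = +1·(100911/429) since 429 mod 4 = 1, 100911 mod 4 = 3; sign now +1
(100911/429) = (96/429)   [reduce mod 429]
96 = 2^5·3; (2/429) = -1 since 429 mod 8 = 5, so (96/429) = (-1)^5·(3/429); sign now -1
reciprocity: (3/429) = +1·(429/3) since 3 mod 4 = 3, 429 mod 4 = 1; sign now -1
(429/3) = (0/3)   [reduce mod 3]
(0/3) = 0   [gcd(a, n) > 1]; final value = 0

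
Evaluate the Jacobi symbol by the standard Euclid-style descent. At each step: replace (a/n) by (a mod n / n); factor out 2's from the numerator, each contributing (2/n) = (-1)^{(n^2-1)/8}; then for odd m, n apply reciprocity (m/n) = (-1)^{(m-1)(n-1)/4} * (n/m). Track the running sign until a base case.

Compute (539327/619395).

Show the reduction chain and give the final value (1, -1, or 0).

-1

reciprocity: (539327/619395) = -1·(619395/539327) since 539327 mod 4 = 3, 619395 mod 4 = 3; sign now -1
(619395/539327) = (80068/539327)   [reduce mod 539327]
80068 = 2^2·20017; (2/539327) = +1 since 539327 mod 8 = 7, so (80068/539327) = (+1)^2·(20017/539327); sign now -1
reciprocity: (20017/539327) = +1·(539327/20017) since 20017 mod 4 = 1, 539327 mod 4 = 3; sign now -1
(539327/20017) = (18885/20017)   [reduce mod 20017]
reciprocity: (18885/20017) = +1·(20017/18885) since 18885 mod 4 = 1, 20017 mod 4 = 1; sign now -1
(20017/18885) = (1132/18885)   [reduce mod 18885]
1132 = 2^2·283; (2/18885) = -1 since 18885 mod 8 = 5, so (1132/18885) = (-1)^2·(283/18885); sign now -1
reciprocity: (283/18885) = +1·(18885/283) since 283 mod 4 = 3, 18885 mod 4 = 1; sign now -1
(18885/283) = (207/283)   [reduce mod 283]
reciprocity: (207/283) = -1·(283/207) since 207 mod 4 = 3, 283 mod 4 = 3; sign now +1
(283/207) = (76/207)   [reduce mod 207]
76 = 2^2·19; (2/207) = +1 since 207 mod 8 = 7, so (76/207) = (+1)^2·(19/207); sign now +1
reciprocity: (19/207) = -1·(207/19) since 19 mod 4 = 3, 207 mod 4 = 3; sign now -1
(207/19) = (17/19)   [reduce mod 19]
reciprocity: (17/19) = +1·(19/17) since 17 mod 4 = 1, 19 mod 4 = 3; sign now -1
(19/17) = (2/17)   [reduce mod 17]
2 = 2^1·1; (2/17) = +1 since 17 mod 8 = 1, so (2/17) = (+1)^1·(1/17); sign now -1
(1/17) = 1; final value = sign = -1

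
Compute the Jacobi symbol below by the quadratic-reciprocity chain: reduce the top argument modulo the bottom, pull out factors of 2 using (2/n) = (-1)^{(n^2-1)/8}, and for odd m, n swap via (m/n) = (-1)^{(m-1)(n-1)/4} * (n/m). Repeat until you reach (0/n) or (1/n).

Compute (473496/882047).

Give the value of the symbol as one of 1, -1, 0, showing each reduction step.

-1

473496 = 2^3·59187; (2/882047) = +1 since 882047 mod 8 = 7, so (473496/882047) = (+1)^3·(59187/882047); sign now +1
reciprocity: (59187/882047) = -1·(882047/59187) since 59187 mod 4 = 3, 882047 mod 4 = 3; sign now -1
(882047/59187) = (53429/59187)   [reduce mod 59187]
reciprocity: (53429/59187) = +1·(59187/53429) since 53429 mod 4 = 1, 59187 mod 4 = 3; sign now -1
(59187/53429) = (5758/53429)   [reduce mod 53429]
5758 = 2^1·2879; (2/53429) = -1 since 53429 mod 8 = 5, so (5758/53429) = (-1)^1·(2879/53429); sign now +1
reciprocity: (2879/53429) = +1·(53429/2879) since 2879 mod 4 = 3, 53429 mod 4 = 1; sign now +1
(53429/2879) = (1607/2879)   [reduce mod 2879]
reciprocity: (1607/2879) = -1·(2879/1607) since 1607 mod 4 = 3, 2879 mod 4 = 3; sign now -1
(2879/1607) = (1272/1607)   [reduce mod 1607]
1272 = 2^3·159; (2/1607) = +1 since 1607 mod 8 = 7, so (1272/1607) = (+1)^3·(159/1607); sign now -1
reciprocity: (159/1607) = -1·(1607/159) since 159 mod 4 = 3, 1607 mod 4 = 3; sign now +1
(1607/159) = (17/159)   [reduce mod 159]
reciprocity: (17/159) = +1·(159/17) since 17 mod 4 = 1, 159 mod 4 = 3; sign now +1
(159/17) = (6/17)   [reduce mod 17]
6 = 2^1·3; (2/17) = +1 since 17 mod 8 = 1, so (6/17) = (+1)^1·(3/17); sign now +1
reciprocity: (3/17) = +1·(17/3) since 3 mod 4 = 3, 17 mod 4 = 1; sign now +1
(17/3) = (2/3)   [reduce mod 3]
2 = 2^1·1; (2/3) = -1 since 3 mod 8 = 3, so (2/3) = (-1)^1·(1/3); sign now -1
(1/3) = 1; final value = sign = -1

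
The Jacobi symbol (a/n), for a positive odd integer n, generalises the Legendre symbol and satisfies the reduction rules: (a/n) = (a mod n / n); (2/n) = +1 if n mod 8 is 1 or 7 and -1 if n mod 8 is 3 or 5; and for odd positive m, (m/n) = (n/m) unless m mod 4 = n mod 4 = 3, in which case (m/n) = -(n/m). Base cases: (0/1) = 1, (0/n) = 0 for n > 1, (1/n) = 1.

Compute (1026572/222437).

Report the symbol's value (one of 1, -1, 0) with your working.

-1

(1026572/222437): 1026572 mod 222437 = 136824, so (1026572/222437) = (136824/222437)
factor out 2^3: 136824 = 2^3·17103; with 222437 mod 8 = 5, (2/222437) = -1; sign now -1; continue with (17103/222437)
flip (17103/222437) -> (222437/17103): both odd, 17103 mod 4 = 3, 222437 mod 4 = 1, so the flip contributes +1; sign now -1
(222437/17103): 222437 mod 17103 = 98, so (222437/17103) = (98/17103)
factor out 2^1: 98 = 2^1·49; with 17103 mod 8 = 7, (2/17103) = +1; sign now -1; continue with (49/17103)
flip (49/17103) -> (17103/49): both odd, 49 mod 4 = 1, 17103 mod 4 = 3, so the flip contributes +1; sign now -1
(17103/49): 17103 mod 49 = 2, so (17103/49) = (2/49)
factor out 2^1: 2 = 2^1·1; with 49 mod 8 = 1, (2/49) = +1; sign now -1; continue with (1/49)
reached (1/49) = 1, so the symbol is -1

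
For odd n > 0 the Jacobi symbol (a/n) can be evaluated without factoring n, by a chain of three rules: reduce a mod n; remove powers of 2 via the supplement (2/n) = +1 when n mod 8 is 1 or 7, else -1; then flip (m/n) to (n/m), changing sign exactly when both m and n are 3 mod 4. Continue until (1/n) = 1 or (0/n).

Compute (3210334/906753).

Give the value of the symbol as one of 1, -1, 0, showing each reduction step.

(3210334/906753) = (490075/906753)   [reduce mod 906753]
reciprocity: (490075/906753) = +1·(906753/490075) since 490075 mod 4 = 3, 906753 mod 4 = 1; sign now +1
(906753/490075) = (416678/490075)   [reduce mod 490075]
416678 = 2^1·208339; (2/490075) = -1 since 490075 mod 8 = 3, so (416678/490075) = (-1)^1·(208339/490075); sign now -1
reciprocity: (208339/490075) = -1·(490075/208339) since 208339 mod 4 = 3, 490075 mod 4 = 3; sign now +1
(490075/208339) = (73397/208339)   [reduce mod 208339]
reciprocity: (73397/208339) = +1·(208339/73397) since 73397 mod 4 = 1, 208339 mod 4 = 3; sign now +1
(208339/73397) = (61545/73397)   [reduce mod 73397]
reciprocity: (61545/73397) = +1·(73397/61545) since 61545 mod 4 = 1, 73397 mod 4 = 1; sign now +1
(73397/61545) = (11852/61545)   [reduce mod 61545]
11852 = 2^2·2963; (2/61545) = +1 since 61545 mod 8 = 1, so (11852/61545) = (+1)^2·(2963/61545); sign now +1
reciprocity: (2963/61545) = +1·(61545/2963) since 2963 mod 4 = 3, 61545 mod 4 = 1; sign now +1
(61545/2963) = (2285/2963)   [reduce mod 2963]
reciprocity: (2285/2963) = +1·(2963/2285) since 2285 mod 4 = 1, 2963 mod 4 = 3; sign now +1
(2963/2285) = (678/2285)   [reduce mod 2285]
678 = 2^1·339; (2/2285) = -1 since 2285 mod 8 = 5, so (678/2285) = (-1)^1·(339/2285); sign now -1
reciprocity: (339/2285) = +1·(2285/339) since 339 mod 4 = 3, 2285 mod 4 = 1; sign now -1
(2285/339) = (251/339)   [reduce mod 339]
reciprocity: (251/339) = -1·(339/251) since 251 mod 4 = 3, 339 mod 4 = 3; sign now +1
(339/251) = (88/251)   [reduce mod 251]
88 = 2^3·11; (2/251) = -1 since 251 mod 8 = 3, so (88/251) = (-1)^3·(11/251); sign now -1
reciprocity: (11/251) = -1·(251/11) since 11 mod 4 = 3, 251 mod 4 = 3; sign now +1
(251/11) = (9/11)   [reduce mod 11]
reciprocity: (9/11) = +1·(11/9) since 9 mod 4 = 1, 11 mod 4 = 3; sign now +1
(11/9) = (2/9)   [reduce mod 9]
2 = 2^1·1; (2/9) = +1 since 9 mod 8 = 1, so (2/9) = (+1)^1·(1/9); sign now +1
(1/9) = 1; final value = sign = +1

1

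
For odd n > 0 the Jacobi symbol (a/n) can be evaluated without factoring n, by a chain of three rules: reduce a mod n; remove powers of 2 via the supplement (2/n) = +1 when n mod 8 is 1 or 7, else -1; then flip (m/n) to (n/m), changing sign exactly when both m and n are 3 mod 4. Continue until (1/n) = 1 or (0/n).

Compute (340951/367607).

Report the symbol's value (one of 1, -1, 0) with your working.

reciprocity: (340951/367607) = -1·(367607/340951) since 340951 mod 4 = 3, 367607 mod 4 = 3; sign now -1
(367607/340951) = (26656/340951)   [reduce mod 340951]
26656 = 2^5·833; (2/340951) = +1 since 340951 mod 8 = 7, so (26656/340951) = (+1)^5·(833/340951); sign now -1
reciprocity: (833/340951) = +1·(340951/833) since 833 mod 4 = 1, 340951 mod 4 = 3; sign now -1
(340951/833) = (254/833)   [reduce mod 833]
254 = 2^1·127; (2/833) = +1 since 833 mod 8 = 1, so (254/833) = (+1)^1·(127/833); sign now -1
reciprocity: (127/833) = +1·(833/127) since 127 mod 4 = 3, 833 mod 4 = 1; sign now -1
(833/127) = (71/127)   [reduce mod 127]
reciprocity: (71/127) = -1·(127/71) since 71 mod 4 = 3, 127 mod 4 = 3; sign now +1
(127/71) = (56/71)   [reduce mod 71]
56 = 2^3·7; (2/71) = +1 since 71 mod 8 = 7, so (56/71) = (+1)^3·(7/71); sign now +1
reciprocity: (7/71) = -1·(71/7) since 7 mod 4 = 3, 71 mod 4 = 3; sign now -1
(71/7) = (1/7)   [reduce mod 7]
(1/7) = 1; final value = sign = -1

-1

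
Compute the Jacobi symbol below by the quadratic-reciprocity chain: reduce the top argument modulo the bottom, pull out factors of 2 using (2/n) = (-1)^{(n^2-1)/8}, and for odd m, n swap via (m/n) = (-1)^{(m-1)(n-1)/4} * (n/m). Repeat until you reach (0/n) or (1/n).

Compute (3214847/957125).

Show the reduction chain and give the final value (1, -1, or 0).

1

(3214847/957125): 3214847 mod 957125 = 343472, so (3214847/957125) = (343472/957125)
factor out 2^4: 343472 = 2^4·21467; with 957125 mod 8 = 5, (2/957125) = -1; sign now +1; continue with (21467/957125)
flip (21467/957125) -> (957125/21467): both odd, 21467 mod 4 = 3, 957125 mod 4 = 1, so the flip contributes +1; sign now +1
(957125/21467): 957125 mod 21467 = 12577, so (957125/21467) = (12577/21467)
flip (12577/21467) -> (21467/12577): both odd, 12577 mod 4 = 1, 21467 mod 4 = 3, so the flip contributes +1; sign now +1
(21467/12577): 21467 mod 12577 = 8890, so (21467/12577) = (8890/12577)
factor out 2^1: 8890 = 2^1·4445; with 12577 mod 8 = 1, (2/12577) = +1; sign now +1; continue with (4445/12577)
flip (4445/12577) -> (12577/4445): both odd, 4445 mod 4 = 1, 12577 mod 4 = 1, so the flip contributes +1; sign now +1
(12577/4445): 12577 mod 4445 = 3687, so (12577/4445) = (3687/4445)
flip (3687/4445) -> (4445/3687): both odd, 3687 mod 4 = 3, 4445 mod 4 = 1, so the flip contributes +1; sign now +1
(4445/3687): 4445 mod 3687 = 758, so (4445/3687) = (758/3687)
factor out 2^1: 758 = 2^1·379; with 3687 mod 8 = 7, (2/3687) = +1; sign now +1; continue with (379/3687)
flip (379/3687) -> (3687/379): both odd, 379 mod 4 = 3, 3687 mod 4 = 3, so the flip contributes -1; sign now -1
(3687/379): 3687 mod 379 = 276, so (3687/379) = (276/379)
factor out 2^2: 276 = 2^2·69; with 379 mod 8 = 3, (2/379) = -1; sign now -1; continue with (69/379)
flip (69/379) -> (379/69): both odd, 69 mod 4 = 1, 379 mod 4 = 3, so the flip contributes +1; sign now -1
(379/69): 379 mod 69 = 34, so (379/69) = (34/69)
factor out 2^1: 34 = 2^1·17; with 69 mod 8 = 5, (2/69) = -1; sign now +1; continue with (17/69)
flip (17/69) -> (69/17): both odd, 17 mod 4 = 1, 69 mod 4 = 1, so the flip contributes +1; sign now +1
(69/17): 69 mod 17 = 1, so (69/17) = (1/17)
reached (1/17) = 1, so the symbol is +1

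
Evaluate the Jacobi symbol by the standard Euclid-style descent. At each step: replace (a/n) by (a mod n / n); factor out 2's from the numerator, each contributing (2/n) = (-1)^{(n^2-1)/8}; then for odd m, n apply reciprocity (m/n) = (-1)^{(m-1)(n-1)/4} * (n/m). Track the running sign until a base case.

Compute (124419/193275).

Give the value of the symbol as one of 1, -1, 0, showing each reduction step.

reciprocity: (124419/193275) = -1·(193275/124419) since 124419 mod 4 = 3, 193275 mod 4 = 3; sign now -1
(193275/124419) = (68856/124419)   [reduce mod 124419]
68856 = 2^3·8607; (2/124419) = -1 since 124419 mod 8 = 3, so (68856/124419) = (-1)^3·(8607/124419); sign now +1
reciprocity: (8607/124419) = -1·(124419/8607) since 8607 mod 4 = 3, 124419 mod 4 = 3; sign now -1
(124419/8607) = (3921/8607)   [reduce mod 8607]
reciprocity: (3921/8607) = +1·(8607/3921) since 3921 mod 4 = 1, 8607 mod 4 = 3; sign now -1
(8607/3921) = (765/3921)   [reduce mod 3921]
reciprocity: (765/3921) = +1·(3921/765) since 765 mod 4 = 1, 3921 mod 4 = 1; sign now -1
(3921/765) = (96/765)   [reduce mod 765]
96 = 2^5·3; (2/765) = -1 since 765 mod 8 = 5, so (96/765) = (-1)^5·(3/765); sign now +1
reciprocity: (3/765) = +1·(765/3) since 3 mod 4 = 3, 765 mod 4 = 1; sign now +1
(765/3) = (0/3)   [reduce mod 3]
(0/3) = 0   [gcd(a, n) > 1]; final value = 0

0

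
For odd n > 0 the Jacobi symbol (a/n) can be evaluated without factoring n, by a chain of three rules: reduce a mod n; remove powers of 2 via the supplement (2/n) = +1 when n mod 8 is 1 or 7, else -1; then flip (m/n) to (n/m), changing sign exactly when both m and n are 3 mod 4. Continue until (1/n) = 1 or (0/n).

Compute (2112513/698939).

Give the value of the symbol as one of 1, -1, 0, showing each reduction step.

1

(2112513/698939): 2112513 mod 698939 = 15696, so (2112513/698939) = (15696/698939)
factor out 2^4: 15696 = 2^4·981; with 698939 mod 8 = 3, (2/698939) = -1; sign now +1; continue with (981/698939)
flip (981/698939) -> (698939/981): both odd, 981 mod 4 = 1, 698939 mod 4 = 3, so the flip contributes +1; sign now +1
(698939/981): 698939 mod 981 = 467, so (698939/981) = (467/981)
flip (467/981) -> (981/467): both odd, 467 mod 4 = 3, 981 mod 4 = 1, so the flip contributes +1; sign now +1
(981/467): 981 mod 467 = 47, so (981/467) = (47/467)
flip (47/467) -> (467/47): both odd, 47 mod 4 = 3, 467 mod 4 = 3, so the flip contributes -1; sign now -1
(467/47): 467 mod 47 = 44, so (467/47) = (44/47)
factor out 2^2: 44 = 2^2·11; with 47 mod 8 = 7, (2/47) = +1; sign now -1; continue with (11/47)
flip (11/47) -> (47/11): both odd, 11 mod 4 = 3, 47 mod 4 = 3, so the flip contributes -1; sign now +1
(47/11): 47 mod 11 = 3, so (47/11) = (3/11)
flip (3/11) -> (11/3): both odd, 3 mod 4 = 3, 11 mod 4 = 3, so the flip contributes -1; sign now -1
(11/3): 11 mod 3 = 2, so (11/3) = (2/3)
factor out 2^1: 2 = 2^1·1; with 3 mod 8 = 3, (2/3) = -1; sign now +1; continue with (1/3)
reached (1/3) = 1, so the symbol is +1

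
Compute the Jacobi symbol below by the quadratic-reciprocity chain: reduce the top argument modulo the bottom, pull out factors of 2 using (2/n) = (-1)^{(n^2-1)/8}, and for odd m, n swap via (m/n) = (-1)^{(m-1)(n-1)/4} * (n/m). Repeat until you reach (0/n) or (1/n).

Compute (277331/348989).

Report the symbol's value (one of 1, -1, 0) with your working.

1

reciprocity: (277331/348989) = +1·(348989/277331) since 277331 mod 4 = 3, 348989 mod 4 = 1; sign now +1
(348989/277331) = (71658/277331)   [reduce mod 277331]
71658 = 2^1·35829; (2/277331) = -1 since 277331 mod 8 = 3, so (71658/277331) = (-1)^1·(35829/277331); sign now -1
reciprocity: (35829/277331) = +1·(277331/35829) since 35829 mod 4 = 1, 277331 mod 4 = 3; sign now -1
(277331/35829) = (26528/35829)   [reduce mod 35829]
26528 = 2^5·829; (2/35829) = -1 since 35829 mod 8 = 5, so (26528/35829) = (-1)^5·(829/35829); sign now +1
reciprocity: (829/35829) = +1·(35829/829) since 829 mod 4 = 1, 35829 mod 4 = 1; sign now +1
(35829/829) = (182/829)   [reduce mod 829]
182 = 2^1·91; (2/829) = -1 since 829 mod 8 = 5, so (182/829) = (-1)^1·(91/829); sign now -1
reciprocity: (91/829) = +1·(829/91) since 91 mod 4 = 3, 829 mod 4 = 1; sign now -1
(829/91) = (10/91)   [reduce mod 91]
10 = 2^1·5; (2/91) = -1 since 91 mod 8 = 3, so (10/91) = (-1)^1·(5/91); sign now +1
reciprocity: (5/91) = +1·(91/5) since 5 mod 4 = 1, 91 mod 4 = 3; sign now +1
(91/5) = (1/5)   [reduce mod 5]
(1/5) = 1; final value = sign = +1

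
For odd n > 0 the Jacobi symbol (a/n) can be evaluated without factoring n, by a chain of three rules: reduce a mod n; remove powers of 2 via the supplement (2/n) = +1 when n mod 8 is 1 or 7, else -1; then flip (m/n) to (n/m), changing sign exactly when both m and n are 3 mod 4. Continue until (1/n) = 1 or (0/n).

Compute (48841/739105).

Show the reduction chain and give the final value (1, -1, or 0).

reciprocity: (48841/739105) = +1·(739105/48841) since 48841 mod 4 = 1, 739105 mod 4 = 1; sign now +1
(739105/48841) = (6490/48841)   [reduce mod 48841]
6490 = 2^1·3245; (2/48841) = +1 since 48841 mod 8 = 1, so (6490/48841) = (+1)^1·(3245/48841); sign now +1
reciprocity: (3245/48841) = +1·(48841/3245) since 3245 mod 4 = 1, 48841 mod 4 = 1; sign now +1
(48841/3245) = (166/3245)   [reduce mod 3245]
166 = 2^1·83; (2/3245) = -1 since 3245 mod 8 = 5, so (166/3245) = (-1)^1·(83/3245); sign now -1
reciprocity: (83/3245) = +1·(3245/83) since 83 mod 4 = 3, 3245 mod 4 = 1; sign now -1
(3245/83) = (8/83)   [reduce mod 83]
8 = 2^3·1; (2/83) = -1 since 83 mod 8 = 3, so (8/83) = (-1)^3·(1/83); sign now +1
(1/83) = 1; final value = sign = +1

1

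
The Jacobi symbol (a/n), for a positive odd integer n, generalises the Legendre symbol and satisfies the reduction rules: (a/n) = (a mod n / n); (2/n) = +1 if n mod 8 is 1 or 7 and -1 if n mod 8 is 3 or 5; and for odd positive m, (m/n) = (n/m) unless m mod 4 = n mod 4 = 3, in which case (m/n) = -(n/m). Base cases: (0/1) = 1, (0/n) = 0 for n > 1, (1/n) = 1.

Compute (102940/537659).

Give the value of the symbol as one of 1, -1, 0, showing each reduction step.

factor out 2^2: 102940 = 2^2·25735; with 537659 mod 8 = 3, (2/537659) = -1; sign now +1; continue with (25735/537659)
flip (25735/537659) -> (537659/25735): both odd, 25735 mod 4 = 3, 537659 mod 4 = 3, so the flip contributes -1; sign now -1
(537659/25735): 537659 mod 25735 = 22959, so (537659/25735) = (22959/25735)
flip (22959/25735) -> (25735/22959): both odd, 22959 mod 4 = 3, 25735 mod 4 = 3, so the flip contributes -1; sign now +1
(25735/22959): 25735 mod 22959 = 2776, so (25735/22959) = (2776/22959)
factor out 2^3: 2776 = 2^3·347; with 22959 mod 8 = 7, (2/22959) = +1; sign now +1; continue with (347/22959)
flip (347/22959) -> (22959/347): both odd, 347 mod 4 = 3, 22959 mod 4 = 3, so the flip contributes -1; sign now -1
(22959/347): 22959 mod 347 = 57, so (22959/347) = (57/347)
flip (57/347) -> (347/57): both odd, 57 mod 4 = 1, 347 mod 4 = 3, so the flip contributes +1; sign now -1
(347/57): 347 mod 57 = 5, so (347/57) = (5/57)
flip (5/57) -> (57/5): both odd, 5 mod 4 = 1, 57 mod 4 = 1, so the flip contributes +1; sign now -1
(57/5): 57 mod 5 = 2, so (57/5) = (2/5)
factor out 2^1: 2 = 2^1·1; with 5 mod 8 = 5, (2/5) = -1; sign now +1; continue with (1/5)
reached (1/5) = 1, so the symbol is +1

1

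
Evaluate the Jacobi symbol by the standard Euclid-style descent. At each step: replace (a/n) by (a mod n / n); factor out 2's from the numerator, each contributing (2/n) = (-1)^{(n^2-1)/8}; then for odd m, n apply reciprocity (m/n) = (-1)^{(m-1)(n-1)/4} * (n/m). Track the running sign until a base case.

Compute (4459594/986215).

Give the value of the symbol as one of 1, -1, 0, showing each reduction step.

(4459594/986215) = (514734/986215)   [reduce mod 986215]
514734 = 2^1·257367; (2/986215) = +1 since 986215 mod 8 = 7, so (514734/986215) = (+1)^1·(257367/986215); sign now +1
reciprocity: (257367/986215) = -1·(986215/257367) since 257367 mod 4 = 3, 986215 mod 4 = 3; sign now -1
(986215/257367) = (214114/257367)   [reduce mod 257367]
214114 = 2^1·107057; (2/257367) = +1 since 257367 mod 8 = 7, so (214114/257367) = (+1)^1·(107057/257367); sign now -1
reciprocity: (107057/257367) = +1·(257367/107057) since 107057 mod 4 = 1, 257367 mod 4 = 3; sign now -1
(257367/107057) = (43253/107057)   [reduce mod 107057]
reciprocity: (43253/107057) = +1·(107057/43253) since 43253 mod 4 = 1, 107057 mod 4 = 1; sign now -1
(107057/43253) = (20551/43253)   [reduce mod 43253]
reciprocity: (20551/43253) = +1·(43253/20551) since 20551 mod 4 = 3, 43253 mod 4 = 1; sign now -1
(43253/20551) = (2151/20551)   [reduce mod 20551]
reciprocity: (2151/20551) = -1·(20551/2151) since 2151 mod 4 = 3, 20551 mod 4 = 3; sign now +1
(20551/2151) = (1192/2151)   [reduce mod 2151]
1192 = 2^3·149; (2/2151) = +1 since 2151 mod 8 = 7, so (1192/2151) = (+1)^3·(149/2151); sign now +1
reciprocity: (149/2151) = +1·(2151/149) since 149 mod 4 = 1, 2151 mod 4 = 3; sign now +1
(2151/149) = (65/149)   [reduce mod 149]
reciprocity: (65/149) = +1·(149/65) since 65 mod 4 = 1, 149 mod 4 = 1; sign now +1
(149/65) = (19/65)   [reduce mod 65]
reciprocity: (19/65) = +1·(65/19) since 19 mod 4 = 3, 65 mod 4 = 1; sign now +1
(65/19) = (8/19)   [reduce mod 19]
8 = 2^3·1; (2/19) = -1 since 19 mod 8 = 3, so (8/19) = (-1)^3·(1/19); sign now -1
(1/19) = 1; final value = sign = -1

-1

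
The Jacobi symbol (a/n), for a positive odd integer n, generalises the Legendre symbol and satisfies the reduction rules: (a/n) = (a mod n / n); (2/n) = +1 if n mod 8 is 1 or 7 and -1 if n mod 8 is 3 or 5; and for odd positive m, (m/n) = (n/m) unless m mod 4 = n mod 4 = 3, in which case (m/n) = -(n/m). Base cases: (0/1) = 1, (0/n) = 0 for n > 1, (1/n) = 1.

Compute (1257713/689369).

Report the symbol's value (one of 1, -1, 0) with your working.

(1257713/689369): 1257713 mod 689369 = 568344, so (1257713/689369) = (568344/689369)
factor out 2^3: 568344 = 2^3·71043; with 689369 mod 8 = 1, (2/689369) = +1; sign now +1; continue with (71043/689369)
flip (71043/689369) -> (689369/71043): both odd, 71043 mod 4 = 3, 689369 mod 4 = 1, so the flip contributes +1; sign now +1
(689369/71043): 689369 mod 71043 = 49982, so (689369/71043) = (49982/71043)
factor out 2^1: 49982 = 2^1·24991; with 71043 mod 8 = 3, (2/71043) = -1; sign now -1; continue with (24991/71043)
flip (24991/71043) -> (71043/24991): both odd, 24991 mod 4 = 3, 71043 mod 4 = 3, so the flip contributes -1; sign now +1
(71043/24991): 71043 mod 24991 = 21061, so (71043/24991) = (21061/24991)
flip (21061/24991) -> (24991/21061): both odd, 21061 mod 4 = 1, 24991 mod 4 = 3, so the flip contributes +1; sign now +1
(24991/21061): 24991 mod 21061 = 3930, so (24991/21061) = (3930/21061)
factor out 2^1: 3930 = 2^1·1965; with 21061 mod 8 = 5, (2/21061) = -1; sign now -1; continue with (1965/21061)
flip (1965/21061) -> (21061/1965): both odd, 1965 mod 4 = 1, 21061 mod 4 = 1, so the flip contributes +1; sign now -1
(21061/1965): 21061 mod 1965 = 1411, so (21061/1965) = (1411/1965)
flip (1411/1965) -> (1965/1411): both odd, 1411 mod 4 = 3, 1965 mod 4 = 1, so the flip contributes +1; sign now -1
(1965/1411): 1965 mod 1411 = 554, so (1965/1411) = (554/1411)
factor out 2^1: 554 = 2^1·277; with 1411 mod 8 = 3, (2/1411) = -1; sign now +1; continue with (277/1411)
flip (277/1411) -> (1411/277): both odd, 277 mod 4 = 1, 1411 mod 4 = 3, so the flip contributes +1; sign now +1
(1411/277): 1411 mod 277 = 26, so (1411/277) = (26/277)
factor out 2^1: 26 = 2^1·13; with 277 mod 8 = 5, (2/277) = -1; sign now -1; continue with (13/277)
flip (13/277) -> (277/13): both odd, 13 mod 4 = 1, 277 mod 4 = 1, so the flip contributes +1; sign now -1
(277/13): 277 mod 13 = 4, so (277/13) = (4/13)
factor out 2^2: 4 = 2^2·1; with 13 mod 8 = 5, (2/13) = -1; sign now -1; continue with (1/13)
reached (1/13) = 1, so the symbol is -1

-1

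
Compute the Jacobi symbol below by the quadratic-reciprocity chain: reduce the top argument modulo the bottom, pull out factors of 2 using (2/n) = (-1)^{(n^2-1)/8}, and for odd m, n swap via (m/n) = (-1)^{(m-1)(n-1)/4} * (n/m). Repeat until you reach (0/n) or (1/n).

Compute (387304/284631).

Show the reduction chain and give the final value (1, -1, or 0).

(387304/284631) = (102673/284631)   [reduce mod 284631]
reciprocity: (102673/284631) = +1·(284631/102673) since 102673 mod 4 = 1, 284631 mod 4 = 3; sign now +1
(284631/102673) = (79285/102673)   [reduce mod 102673]
reciprocity: (79285/102673) = +1·(102673/79285) since 79285 mod 4 = 1, 102673 mod 4 = 1; sign now +1
(102673/79285) = (23388/79285)   [reduce mod 79285]
23388 = 2^2·5847; (2/79285) = -1 since 79285 mod 8 = 5, so (23388/79285) = (-1)^2·(5847/79285); sign now +1
reciprocity: (5847/79285) = +1·(79285/5847) since 5847 mod 4 = 3, 79285 mod 4 = 1; sign now +1
(79285/5847) = (3274/5847)   [reduce mod 5847]
3274 = 2^1·1637; (2/5847) = +1 since 5847 mod 8 = 7, so (3274/5847) = (+1)^1·(1637/5847); sign now +1
reciprocity: (1637/5847) = +1·(5847/1637) since 1637 mod 4 = 1, 5847 mod 4 = 3; sign now +1
(5847/1637) = (936/1637)   [reduce mod 1637]
936 = 2^3·117; (2/1637) = -1 since 1637 mod 8 = 5, so (936/1637) = (-1)^3·(117/1637); sign now -1
reciprocity: (117/1637) = +1·(1637/117) since 117 mod 4 = 1, 1637 mod 4 = 1; sign now -1
(1637/117) = (116/117)   [reduce mod 117]
116 = 2^2·29; (2/117) = -1 since 117 mod 8 = 5, so (116/117) = (-1)^2·(29/117); sign now -1
reciprocity: (29/117) = +1·(117/29) since 29 mod 4 = 1, 117 mod 4 = 1; sign now -1
(117/29) = (1/29)   [reduce mod 29]
(1/29) = 1; final value = sign = -1

-1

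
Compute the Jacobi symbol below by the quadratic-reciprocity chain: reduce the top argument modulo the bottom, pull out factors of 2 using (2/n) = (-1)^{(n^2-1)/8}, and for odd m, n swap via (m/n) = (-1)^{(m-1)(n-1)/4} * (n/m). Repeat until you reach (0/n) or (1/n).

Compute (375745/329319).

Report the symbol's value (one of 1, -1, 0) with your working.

1

(375745/329319) = (46426/329319)   [reduce mod 329319]
46426 = 2^1·23213; (2/329319) = +1 since 329319 mod 8 = 7, so (46426/329319) = (+1)^1·(23213/329319); sign now +1
reciprocity: (23213/329319) = +1·(329319/23213) since 23213 mod 4 = 1, 329319 mod 4 = 3; sign now +1
(329319/23213) = (4337/23213)   [reduce mod 23213]
reciprocity: (4337/23213) = +1·(23213/4337) since 4337 mod 4 = 1, 23213 mod 4 = 1; sign now +1
(23213/4337) = (1528/4337)   [reduce mod 4337]
1528 = 2^3·191; (2/4337) = +1 since 4337 mod 8 = 1, so (1528/4337) = (+1)^3·(191/4337); sign now +1
reciprocity: (191/4337) = +1·(4337/191) since 191 mod 4 = 3, 4337 mod 4 = 1; sign now +1
(4337/191) = (135/191)   [reduce mod 191]
reciprocity: (135/191) = -1·(191/135) since 135 mod 4 = 3, 191 mod 4 = 3; sign now -1
(191/135) = (56/135)   [reduce mod 135]
56 = 2^3·7; (2/135) = +1 since 135 mod 8 = 7, so (56/135) = (+1)^3·(7/135); sign now -1
reciprocity: (7/135) = -1·(135/7) since 7 mod 4 = 3, 135 mod 4 = 3; sign now +1
(135/7) = (2/7)   [reduce mod 7]
2 = 2^1·1; (2/7) = +1 since 7 mod 8 = 7, so (2/7) = (+1)^1·(1/7); sign now +1
(1/7) = 1; final value = sign = +1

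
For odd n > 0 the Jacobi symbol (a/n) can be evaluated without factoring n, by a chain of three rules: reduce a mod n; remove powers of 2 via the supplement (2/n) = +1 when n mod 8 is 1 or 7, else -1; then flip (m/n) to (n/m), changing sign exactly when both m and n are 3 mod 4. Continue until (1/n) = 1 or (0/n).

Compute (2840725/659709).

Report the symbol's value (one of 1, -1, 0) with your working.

(2840725/659709): 2840725 mod 659709 = 201889, so (2840725/659709) = (201889/659709)
flip (201889/659709) -> (659709/201889): both odd, 201889 mod 4 = 1, 659709 mod 4 = 1, so the flip contributes +1; sign now +1
(659709/201889): 659709 mod 201889 = 54042, so (659709/201889) = (54042/201889)
factor out 2^1: 54042 = 2^1·27021; with 201889 mod 8 = 1, (2/201889) = +1; sign now +1; continue with (27021/201889)
flip (27021/201889) -> (201889/27021): both odd, 27021 mod 4 = 1, 201889 mod 4 = 1, so the flip contributes +1; sign now +1
(201889/27021): 201889 mod 27021 = 12742, so (201889/27021) = (12742/27021)
factor out 2^1: 12742 = 2^1·6371; with 27021 mod 8 = 5, (2/27021) = -1; sign now -1; continue with (6371/27021)
flip (6371/27021) -> (27021/6371): both odd, 6371 mod 4 = 3, 27021 mod 4 = 1, so the flip contributes +1; sign now -1
(27021/6371): 27021 mod 6371 = 1537, so (27021/6371) = (1537/6371)
flip (1537/6371) -> (6371/1537): both odd, 1537 mod 4 = 1, 6371 mod 4 = 3, so the flip contributes +1; sign now -1
(6371/1537): 6371 mod 1537 = 223, so (6371/1537) = (223/1537)
flip (223/1537) -> (1537/223): both odd, 223 mod 4 = 3, 1537 mod 4 = 1, so the flip contributes +1; sign now -1
(1537/223): 1537 mod 223 = 199, so (1537/223) = (199/223)
flip (199/223) -> (223/199): both odd, 199 mod 4 = 3, 223 mod 4 = 3, so the flip contributes -1; sign now +1
(223/199): 223 mod 199 = 24, so (223/199) = (24/199)
factor out 2^3: 24 = 2^3·3; with 199 mod 8 = 7, (2/199) = +1; sign now +1; continue with (3/199)
flip (3/199) -> (199/3): both odd, 3 mod 4 = 3, 199 mod 4 = 3, so the flip contributes -1; sign now -1
(199/3): 199 mod 3 = 1, so (199/3) = (1/3)
reached (1/3) = 1, so the symbol is -1

-1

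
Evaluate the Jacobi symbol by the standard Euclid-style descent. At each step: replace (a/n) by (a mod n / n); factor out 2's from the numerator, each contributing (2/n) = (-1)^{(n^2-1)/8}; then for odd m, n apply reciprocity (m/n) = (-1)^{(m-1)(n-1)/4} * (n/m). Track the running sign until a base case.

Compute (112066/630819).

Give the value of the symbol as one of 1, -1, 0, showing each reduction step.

-1

factor out 2^1: 112066 = 2^1·56033; with 630819 mod 8 = 3, (2/630819) = -1; sign now -1; continue with (56033/630819)
flip (56033/630819) -> (630819/56033): both odd, 56033 mod 4 = 1, 630819 mod 4 = 3, so the flip contributes +1; sign now -1
(630819/56033): 630819 mod 56033 = 14456, so (630819/56033) = (14456/56033)
factor out 2^3: 14456 = 2^3·1807; with 56033 mod 8 = 1, (2/56033) = +1; sign now -1; continue with (1807/56033)
flip (1807/56033) -> (56033/1807): both odd, 1807 mod 4 = 3, 56033 mod 4 = 1, so the flip contributes +1; sign now -1
(56033/1807): 56033 mod 1807 = 16, so (56033/1807) = (16/1807)
factor out 2^4: 16 = 2^4·1; with 1807 mod 8 = 7, (2/1807) = +1; sign now -1; continue with (1/1807)
reached (1/1807) = 1, so the symbol is -1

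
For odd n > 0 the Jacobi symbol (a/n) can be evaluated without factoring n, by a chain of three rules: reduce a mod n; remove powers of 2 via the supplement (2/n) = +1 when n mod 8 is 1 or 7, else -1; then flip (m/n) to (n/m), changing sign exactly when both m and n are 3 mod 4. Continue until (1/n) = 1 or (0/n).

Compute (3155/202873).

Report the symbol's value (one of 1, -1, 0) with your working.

reciprocity: (3155/202873) = +1·(202873/3155) since 3155 mod 4 = 3, 202873 mod 4 = 1; sign now +1
(202873/3155) = (953/3155)   [reduce mod 3155]
reciprocity: (953/3155) = +1·(3155/953) since 953 mod 4 = 1, 3155 mod 4 = 3; sign now +1
(3155/953) = (296/953)   [reduce mod 953]
296 = 2^3·37; (2/953) = +1 since 953 mod 8 = 1, so (296/953) = (+1)^3·(37/953); sign now +1
reciprocity: (37/953) = +1·(953/37) since 37 mod 4 = 1, 953 mod 4 = 1; sign now +1
(953/37) = (28/37)   [reduce mod 37]
28 = 2^2·7; (2/37) = -1 since 37 mod 8 = 5, so (28/37) = (-1)^2·(7/37); sign now +1
reciprocity: (7/37) = +1·(37/7) since 7 mod 4 = 3, 37 mod 4 = 1; sign now +1
(37/7) = (2/7)   [reduce mod 7]
2 = 2^1·1; (2/7) = +1 since 7 mod 8 = 7, so (2/7) = (+1)^1·(1/7); sign now +1
(1/7) = 1; final value = sign = +1

1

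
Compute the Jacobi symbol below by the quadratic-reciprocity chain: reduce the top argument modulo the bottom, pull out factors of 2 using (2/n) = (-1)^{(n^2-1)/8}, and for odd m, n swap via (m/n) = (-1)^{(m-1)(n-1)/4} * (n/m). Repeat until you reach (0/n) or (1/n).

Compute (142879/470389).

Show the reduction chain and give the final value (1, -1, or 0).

-1

reciprocity: (142879/470389) = +1·(470389/142879) since 142879 mod 4 = 3, 470389 mod 4 = 1; sign now +1
(470389/142879) = (41752/142879)   [reduce mod 142879]
41752 = 2^3·5219; (2/142879) = +1 since 142879 mod 8 = 7, so (41752/142879) = (+1)^3·(5219/142879); sign now +1
reciprocity: (5219/142879) = -1·(142879/5219) since 5219 mod 4 = 3, 142879 mod 4 = 3; sign now -1
(142879/5219) = (1966/5219)   [reduce mod 5219]
1966 = 2^1·983; (2/5219) = -1 since 5219 mod 8 = 3, so (1966/5219) = (-1)^1·(983/5219); sign now +1
reciprocity: (983/5219) = -1·(5219/983) since 983 mod 4 = 3, 5219 mod 4 = 3; sign now -1
(5219/983) = (304/983)   [reduce mod 983]
304 = 2^4·19; (2/983) = +1 since 983 mod 8 = 7, so (304/983) = (+1)^4·(19/983); sign now -1
reciprocity: (19/983) = -1·(983/19) since 19 mod 4 = 3, 983 mod 4 = 3; sign now +1
(983/19) = (14/19)   [reduce mod 19]
14 = 2^1·7; (2/19) = -1 since 19 mod 8 = 3, so (14/19) = (-1)^1·(7/19); sign now -1
reciprocity: (7/19) = -1·(19/7) since 7 mod 4 = 3, 19 mod 4 = 3; sign now +1
(19/7) = (5/7)   [reduce mod 7]
reciprocity: (5/7) = +1·(7/5) since 5 mod 4 = 1, 7 mod 4 = 3; sign now +1
(7/5) = (2/5)   [reduce mod 5]
2 = 2^1·1; (2/5) = -1 since 5 mod 8 = 5, so (2/5) = (-1)^1·(1/5); sign now -1
(1/5) = 1; final value = sign = -1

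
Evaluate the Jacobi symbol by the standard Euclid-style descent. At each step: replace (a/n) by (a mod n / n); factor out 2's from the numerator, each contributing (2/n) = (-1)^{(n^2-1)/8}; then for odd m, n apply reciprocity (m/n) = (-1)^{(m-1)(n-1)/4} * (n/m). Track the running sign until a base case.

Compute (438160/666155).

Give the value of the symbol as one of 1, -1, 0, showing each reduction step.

0

factor out 2^4: 438160 = 2^4·27385; with 666155 mod 8 = 3, (2/666155) = -1; sign now +1; continue with (27385/666155)
flip (27385/666155) -> (666155/27385): both odd, 27385 mod 4 = 1, 666155 mod 4 = 3, so the flip contributes +1; sign now +1
(666155/27385): 666155 mod 27385 = 8915, so (666155/27385) = (8915/27385)
flip (8915/27385) -> (27385/8915): both odd, 8915 mod 4 = 3, 27385 mod 4 = 1, so the flip contributes +1; sign now +1
(27385/8915): 27385 mod 8915 = 640, so (27385/8915) = (640/8915)
factor out 2^7: 640 = 2^7·5; with 8915 mod 8 = 3, (2/8915) = -1; sign now -1; continue with (5/8915)
flip (5/8915) -> (8915/5): both odd, 5 mod 4 = 1, 8915 mod 4 = 3, so the flip contributes +1; sign now -1
(8915/5): 8915 mod 5 = 0, so (8915/5) = (0/5)
reached (0/5); gcd(a, n) > 1, so (0/5) = 0 and the symbol is 0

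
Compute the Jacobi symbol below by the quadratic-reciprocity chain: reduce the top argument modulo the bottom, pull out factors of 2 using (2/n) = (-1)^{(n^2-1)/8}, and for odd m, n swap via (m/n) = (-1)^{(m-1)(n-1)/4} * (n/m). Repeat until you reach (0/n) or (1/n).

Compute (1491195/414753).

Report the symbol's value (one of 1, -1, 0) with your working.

(1491195/414753) = (246936/414753)   [reduce mod 414753]
246936 = 2^3·30867; (2/414753) = +1 since 414753 mod 8 = 1, so (246936/414753) = (+1)^3·(30867/414753); sign now +1
reciprocity: (30867/414753) = +1·(414753/30867) since 30867 mod 4 = 3, 414753 mod 4 = 1; sign now +1
(414753/30867) = (13482/30867)   [reduce mod 30867]
13482 = 2^1·6741; (2/30867) = -1 since 30867 mod 8 = 3, so (13482/30867) = (-1)^1·(6741/30867); sign now -1
reciprocity: (6741/30867) = +1·(30867/6741) since 6741 mod 4 = 1, 30867 mod 4 = 3; sign now -1
(30867/6741) = (3903/6741)   [reduce mod 6741]
reciprocity: (3903/6741) = +1·(6741/3903) since 3903 mod 4 = 3, 6741 mod 4 = 1; sign now -1
(6741/3903) = (2838/3903)   [reduce mod 3903]
2838 = 2^1·1419; (2/3903) = +1 since 3903 mod 8 = 7, so (2838/3903) = (+1)^1·(1419/3903); sign now -1
reciprocity: (1419/3903) = -1·(3903/1419) since 1419 mod 4 = 3, 3903 mod 4 = 3; sign now +1
(3903/1419) = (1065/1419)   [reduce mod 1419]
reciprocity: (1065/1419) = +1·(1419/1065) since 1065 mod 4 = 1, 1419 mod 4 = 3; sign now +1
(1419/1065) = (354/1065)   [reduce mod 1065]
354 = 2^1·177; (2/1065) = +1 since 1065 mod 8 = 1, so (354/1065) = (+1)^1·(177/1065); sign now +1
reciprocity: (177/1065) = +1·(1065/177) since 177 mod 4 = 1, 1065 mod 4 = 1; sign now +1
(1065/177) = (3/177)   [reduce mod 177]
reciprocity: (3/177) = +1·(177/3) since 3 mod 4 = 3, 177 mod 4 = 1; sign now +1
(177/3) = (0/3)   [reduce mod 3]
(0/3) = 0   [gcd(a, n) > 1]; final value = 0

0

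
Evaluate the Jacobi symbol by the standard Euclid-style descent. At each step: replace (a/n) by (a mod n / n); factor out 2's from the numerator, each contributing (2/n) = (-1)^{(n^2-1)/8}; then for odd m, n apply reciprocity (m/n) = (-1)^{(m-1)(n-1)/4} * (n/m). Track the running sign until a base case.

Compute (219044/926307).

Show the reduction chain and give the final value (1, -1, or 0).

factor out 2^2: 219044 = 2^2·54761; with 926307 mod 8 = 3, (2/926307) = -1; sign now +1; continue with (54761/926307)
flip (54761/926307) -> (926307/54761): both odd, 54761 mod 4 = 1, 926307 mod 4 = 3, so the flip contributes +1; sign now +1
(926307/54761): 926307 mod 54761 = 50131, so (926307/54761) = (50131/54761)
flip (50131/54761) -> (54761/50131): both odd, 50131 mod 4 = 3, 54761 mod 4 = 1, so the flip contributes +1; sign now +1
(54761/50131): 54761 mod 50131 = 4630, so (54761/50131) = (4630/50131)
factor out 2^1: 4630 = 2^1·2315; with 50131 mod 8 = 3, (2/50131) = -1; sign now -1; continue with (2315/50131)
flip (2315/50131) -> (50131/2315): both odd, 2315 mod 4 = 3, 50131 mod 4 = 3, so the flip contributes -1; sign now +1
(50131/2315): 50131 mod 2315 = 1516, so (50131/2315) = (1516/2315)
factor out 2^2: 1516 = 2^2·379; with 2315 mod 8 = 3, (2/2315) = -1; sign now +1; continue with (379/2315)
flip (379/2315) -> (2315/379): both odd, 379 mod 4 = 3, 2315 mod 4 = 3, so the flip contributes -1; sign now -1
(2315/379): 2315 mod 379 = 41, so (2315/379) = (41/379)
flip (41/379) -> (379/41): both odd, 41 mod 4 = 1, 379 mod 4 = 3, so the flip contributes +1; sign now -1
(379/41): 379 mod 41 = 10, so (379/41) = (10/41)
factor out 2^1: 10 = 2^1·5; with 41 mod 8 = 1, (2/41) = +1; sign now -1; continue with (5/41)
flip (5/41) -> (41/5): both odd, 5 mod 4 = 1, 41 mod 4 = 1, so the flip contributes +1; sign now -1
(41/5): 41 mod 5 = 1, so (41/5) = (1/5)
reached (1/5) = 1, so the symbol is -1

-1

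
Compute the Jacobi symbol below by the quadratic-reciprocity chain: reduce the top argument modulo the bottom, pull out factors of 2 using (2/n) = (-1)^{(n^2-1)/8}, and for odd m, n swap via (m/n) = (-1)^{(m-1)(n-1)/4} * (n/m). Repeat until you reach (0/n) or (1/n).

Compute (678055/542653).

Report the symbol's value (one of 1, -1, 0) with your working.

(678055/542653): 678055 mod 542653 = 135402, so (678055/542653) = (135402/542653)
factor out 2^1: 135402 = 2^1·67701; with 542653 mod 8 = 5, (2/542653) = -1; sign now -1; continue with (67701/542653)
flip (67701/542653) -> (542653/67701): both odd, 67701 mod 4 = 1, 542653 mod 4 = 1, so the flip contributes +1; sign now -1
(542653/67701): 542653 mod 67701 = 1045, so (542653/67701) = (1045/67701)
flip (1045/67701) -> (67701/1045): both odd, 1045 mod 4 = 1, 67701 mod 4 = 1, so the flip contributes +1; sign now -1
(67701/1045): 67701 mod 1045 = 821, so (67701/1045) = (821/1045)
flip (821/1045) -> (1045/821): both odd, 821 mod 4 = 1, 1045 mod 4 = 1, so the flip contributes +1; sign now -1
(1045/821): 1045 mod 821 = 224, so (1045/821) = (224/821)
factor out 2^5: 224 = 2^5·7; with 821 mod 8 = 5, (2/821) = -1; sign now +1; continue with (7/821)
flip (7/821) -> (821/7): both odd, 7 mod 4 = 3, 821 mod 4 = 1, so the flip contributes +1; sign now +1
(821/7): 821 mod 7 = 2, so (821/7) = (2/7)
factor out 2^1: 2 = 2^1·1; with 7 mod 8 = 7, (2/7) = +1; sign now +1; continue with (1/7)
reached (1/7) = 1, so the symbol is +1

1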